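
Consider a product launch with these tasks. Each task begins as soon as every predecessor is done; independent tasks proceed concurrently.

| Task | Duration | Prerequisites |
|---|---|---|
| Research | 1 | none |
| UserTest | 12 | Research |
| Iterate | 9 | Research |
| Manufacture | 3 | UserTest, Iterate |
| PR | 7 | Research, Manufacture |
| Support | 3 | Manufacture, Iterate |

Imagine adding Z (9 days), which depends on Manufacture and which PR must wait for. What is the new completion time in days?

32

Originally the project takes 23 days.
With Z inserted, PR now waits for max(Research, Manufacture, Z).
New critical path: Research→UserTest→Manufacture→Z→PR = 1+12+3+9+7 = 32 ⇒ 32 days.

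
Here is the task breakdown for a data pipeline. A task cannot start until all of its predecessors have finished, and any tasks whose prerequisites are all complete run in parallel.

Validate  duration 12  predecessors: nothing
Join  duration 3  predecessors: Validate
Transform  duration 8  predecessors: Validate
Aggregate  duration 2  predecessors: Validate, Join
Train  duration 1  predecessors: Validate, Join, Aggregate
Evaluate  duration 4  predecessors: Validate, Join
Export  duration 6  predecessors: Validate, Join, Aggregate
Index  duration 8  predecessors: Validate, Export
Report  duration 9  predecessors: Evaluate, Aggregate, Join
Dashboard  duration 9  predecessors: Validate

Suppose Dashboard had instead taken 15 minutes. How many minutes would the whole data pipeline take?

Baseline: Validate→Join→Aggregate→Export→Index = 12+3+2+6+8 = 31 → 31 minutes.
Dashboard has 10 minutes of float (longest path through it is 21).
That remains the longest chain; total 31 minutes.

31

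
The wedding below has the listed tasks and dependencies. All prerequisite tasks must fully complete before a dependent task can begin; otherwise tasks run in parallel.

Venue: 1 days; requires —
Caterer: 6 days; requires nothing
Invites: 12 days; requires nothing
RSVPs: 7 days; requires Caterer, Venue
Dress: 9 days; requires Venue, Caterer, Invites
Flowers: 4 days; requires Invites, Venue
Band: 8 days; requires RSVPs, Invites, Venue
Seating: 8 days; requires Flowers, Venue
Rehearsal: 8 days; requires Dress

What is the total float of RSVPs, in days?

Invites→Dress→Rehearsal = 12+9+8 = 29 sets the makespan at 29 days.
RSVPs finishes as early as 13 and must finish by 21.
Slack of RSVPs = 14 − 6 = 8 days.

8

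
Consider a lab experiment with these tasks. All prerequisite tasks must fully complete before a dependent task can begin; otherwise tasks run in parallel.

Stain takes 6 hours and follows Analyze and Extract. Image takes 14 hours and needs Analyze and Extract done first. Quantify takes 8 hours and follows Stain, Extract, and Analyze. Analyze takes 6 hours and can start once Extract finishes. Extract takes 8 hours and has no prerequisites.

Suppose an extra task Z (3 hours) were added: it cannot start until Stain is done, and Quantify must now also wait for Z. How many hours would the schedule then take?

Originally the schedule takes 28 hours.
With Z inserted, Quantify now waits for max(Stain, Extract, Analyze, Z).
New critical path: Extract→Analyze→Stain→Z→Quantify = 8+6+6+3+8 = 31 ⇒ 31 hours.

31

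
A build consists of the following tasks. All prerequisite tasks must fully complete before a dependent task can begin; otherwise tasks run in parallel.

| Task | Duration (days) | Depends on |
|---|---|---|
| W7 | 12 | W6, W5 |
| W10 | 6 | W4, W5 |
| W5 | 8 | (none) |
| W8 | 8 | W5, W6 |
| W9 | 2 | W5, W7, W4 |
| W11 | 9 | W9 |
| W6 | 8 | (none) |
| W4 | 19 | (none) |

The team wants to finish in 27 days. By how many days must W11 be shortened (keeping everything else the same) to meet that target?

Current finish: 31 days; target: 27.
W11 is on every critical path, so each day cut from W11 cuts the finish by one (this holds down to a finish of 25).
Need 31 − 27 = 4 days off W11 → W11 becomes 5 days, finish becomes 27.

4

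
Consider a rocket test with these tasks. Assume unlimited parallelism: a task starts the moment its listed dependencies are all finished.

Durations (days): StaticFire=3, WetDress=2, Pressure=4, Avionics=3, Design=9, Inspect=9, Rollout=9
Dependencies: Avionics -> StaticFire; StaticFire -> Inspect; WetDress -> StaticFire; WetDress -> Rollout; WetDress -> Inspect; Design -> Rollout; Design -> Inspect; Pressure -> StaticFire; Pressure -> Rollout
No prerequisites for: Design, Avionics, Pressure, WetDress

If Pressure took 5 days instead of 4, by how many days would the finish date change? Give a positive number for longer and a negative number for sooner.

Baseline: Design→Inspect = 9+9 = 18 → 18 days.
Pressure has 2 days of float (longest path through it is 16).
The critical path is still Design→Inspect; finish is now 18 days.
Change in finish: 18 − 18 = +0 days.

0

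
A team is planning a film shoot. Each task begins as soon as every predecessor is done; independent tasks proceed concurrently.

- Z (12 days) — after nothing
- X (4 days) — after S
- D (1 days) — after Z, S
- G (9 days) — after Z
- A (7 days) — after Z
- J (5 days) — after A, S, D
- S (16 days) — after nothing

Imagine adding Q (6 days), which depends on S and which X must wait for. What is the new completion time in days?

Originally the film shoot takes 24 days.
With Q inserted, X now waits for max(S, Q).
New critical path: S→Q→X = 16+6+4 = 26 ⇒ 26 days.

26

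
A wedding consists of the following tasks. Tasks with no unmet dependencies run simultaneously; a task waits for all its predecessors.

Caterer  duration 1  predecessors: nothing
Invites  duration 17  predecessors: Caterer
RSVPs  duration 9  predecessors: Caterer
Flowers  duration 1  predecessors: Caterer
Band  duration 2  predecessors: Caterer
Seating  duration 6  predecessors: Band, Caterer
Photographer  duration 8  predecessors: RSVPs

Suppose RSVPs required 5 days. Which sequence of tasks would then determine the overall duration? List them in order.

Actual critical path: Caterer→RSVPs→Photographer = 1+9+8 = 18 ⇒ 18 days.
Since RSVPs is critical, the -4 change carries straight to that chain (now 14 days).
Now Caterer→Invites = 1+17 = 18 is longest, so the finish becomes 18 days.

Caterer, Invites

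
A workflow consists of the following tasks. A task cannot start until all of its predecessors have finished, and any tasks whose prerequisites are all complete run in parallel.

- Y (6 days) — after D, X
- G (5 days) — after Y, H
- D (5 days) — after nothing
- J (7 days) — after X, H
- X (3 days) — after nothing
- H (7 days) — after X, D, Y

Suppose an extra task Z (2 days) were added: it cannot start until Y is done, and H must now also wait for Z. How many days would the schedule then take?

Originally the schedule takes 25 days.
With Z inserted, H now waits for max(X, D, Y, Z).
New critical path: D→Y→Z→H→J = 5+6+2+7+7 = 27 ⇒ 27 days.

27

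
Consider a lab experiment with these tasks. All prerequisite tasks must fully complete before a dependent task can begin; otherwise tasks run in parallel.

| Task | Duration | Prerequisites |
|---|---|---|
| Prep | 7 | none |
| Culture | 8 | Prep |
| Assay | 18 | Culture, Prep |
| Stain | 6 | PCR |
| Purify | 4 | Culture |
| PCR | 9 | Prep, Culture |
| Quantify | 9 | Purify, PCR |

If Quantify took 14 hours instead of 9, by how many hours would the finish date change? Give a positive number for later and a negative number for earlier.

5

Critical path before the change: Prep→Culture→PCR→Quantify = 7+8+9+9 = 33 giving 33 hours.
Quantify lies on that path, so at 14 hours the path becomes 38 hours.
No other chain overtakes it, so the finish is 38 hours.
Change in finish: 38 − 33 = +5 hours.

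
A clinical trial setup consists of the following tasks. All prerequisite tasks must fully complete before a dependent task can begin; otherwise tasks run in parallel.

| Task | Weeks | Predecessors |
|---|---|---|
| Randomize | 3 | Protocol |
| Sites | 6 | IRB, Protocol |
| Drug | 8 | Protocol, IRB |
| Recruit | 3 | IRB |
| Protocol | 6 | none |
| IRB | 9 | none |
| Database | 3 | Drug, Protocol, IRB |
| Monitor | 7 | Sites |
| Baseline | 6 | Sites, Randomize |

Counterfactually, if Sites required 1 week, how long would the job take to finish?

Baseline: IRB→Sites→Monitor = 9+6+7 = 22 → 22 weeks.
Sites lies on that path, so at 1 week the path becomes 17 weeks.
The binding chain switches to IRB→Drug→Database = 9+8+3 = 20; finish 20 weeks.

20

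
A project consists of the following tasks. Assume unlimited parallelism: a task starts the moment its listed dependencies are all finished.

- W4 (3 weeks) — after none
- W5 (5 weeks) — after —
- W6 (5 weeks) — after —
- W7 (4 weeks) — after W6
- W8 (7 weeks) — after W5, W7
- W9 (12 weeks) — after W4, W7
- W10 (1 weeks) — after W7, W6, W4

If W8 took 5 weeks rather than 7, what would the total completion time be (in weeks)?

21

Critical path before the change: W6→W7→W9 = 5+4+12 = 21 giving 21 weeks.
The longest path through W8 is only 16 weeks, so W8 has float 5.
The critical path is still W6→W7→W9; finish is now 21 weeks.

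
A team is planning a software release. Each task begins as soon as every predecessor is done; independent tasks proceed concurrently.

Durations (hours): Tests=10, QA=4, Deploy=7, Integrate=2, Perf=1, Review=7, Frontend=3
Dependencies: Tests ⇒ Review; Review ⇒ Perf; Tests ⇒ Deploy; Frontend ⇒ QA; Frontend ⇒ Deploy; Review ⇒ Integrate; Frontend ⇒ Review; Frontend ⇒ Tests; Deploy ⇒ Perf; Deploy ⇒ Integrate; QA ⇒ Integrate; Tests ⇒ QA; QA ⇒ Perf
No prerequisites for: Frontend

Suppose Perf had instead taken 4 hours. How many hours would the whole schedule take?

24

Actual critical path: Frontend→Tests→Review→Integrate = 3+10+7+2 = 22 ⇒ 22 hours.
The longest path through Perf is only 21 hours, so Perf has float 1.
New critical path: Frontend→Tests→Review→Perf = 3+10+7+4 = 24 ⇒ 24 hours.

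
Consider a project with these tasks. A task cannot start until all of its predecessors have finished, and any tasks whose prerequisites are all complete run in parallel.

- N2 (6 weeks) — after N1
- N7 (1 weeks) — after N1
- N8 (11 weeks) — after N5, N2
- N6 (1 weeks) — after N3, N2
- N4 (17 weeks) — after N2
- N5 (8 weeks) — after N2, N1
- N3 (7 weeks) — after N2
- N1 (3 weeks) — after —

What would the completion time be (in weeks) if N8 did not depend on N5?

Before: longest chain N1→N2→N5→N8 = 3+6+8+11 = 28, finish 28.
Without N5→N8, N8's earliest start moves from 17 to 9.
The longest chain is now N1→N2→N4 = 3+6+17 = 26, so the schedule takes 26 weeks.

26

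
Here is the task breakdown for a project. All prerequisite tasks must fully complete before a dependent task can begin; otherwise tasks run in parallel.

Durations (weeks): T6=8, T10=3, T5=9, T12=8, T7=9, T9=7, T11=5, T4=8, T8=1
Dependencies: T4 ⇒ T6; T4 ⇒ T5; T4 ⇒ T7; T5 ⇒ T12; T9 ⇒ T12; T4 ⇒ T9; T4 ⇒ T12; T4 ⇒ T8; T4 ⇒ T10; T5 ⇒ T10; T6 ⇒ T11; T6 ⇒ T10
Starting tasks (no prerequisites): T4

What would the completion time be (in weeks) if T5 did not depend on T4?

Before: longest chain T4→T5→T12 = 8+9+8 = 25, finish 25.
Without T4→T5, T5's earliest start moves from 8 to 0.
New critical path: T4→T9→T12 = 8+7+8 = 23 ⇒ 23 weeks.

23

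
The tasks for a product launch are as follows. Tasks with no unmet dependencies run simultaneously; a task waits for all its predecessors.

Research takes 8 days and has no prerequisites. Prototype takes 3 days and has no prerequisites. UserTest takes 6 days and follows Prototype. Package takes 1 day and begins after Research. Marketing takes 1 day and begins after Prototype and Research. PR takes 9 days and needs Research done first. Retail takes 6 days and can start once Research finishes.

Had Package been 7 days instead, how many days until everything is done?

The binding path is Research→PR = 8+9 = 17; finish at 17 days.
Package is off the critical path — its longest chain is 9 days, giving 8 of slack.
That remains the longest chain; total 17 days.

17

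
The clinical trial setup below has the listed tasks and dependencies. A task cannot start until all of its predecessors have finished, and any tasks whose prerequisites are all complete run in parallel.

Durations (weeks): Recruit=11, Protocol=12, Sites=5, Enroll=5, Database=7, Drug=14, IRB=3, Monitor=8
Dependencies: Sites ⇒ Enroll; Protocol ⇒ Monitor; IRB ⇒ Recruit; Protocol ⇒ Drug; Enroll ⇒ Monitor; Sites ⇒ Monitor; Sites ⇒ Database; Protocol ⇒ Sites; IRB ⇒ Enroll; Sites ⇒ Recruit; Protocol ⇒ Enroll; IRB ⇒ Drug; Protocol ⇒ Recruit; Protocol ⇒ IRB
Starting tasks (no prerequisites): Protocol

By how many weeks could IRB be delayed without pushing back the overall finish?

1

Critical path: Protocol→Sites→Enroll→Monitor = 12+5+5+8 = 30, so the finish is 30 weeks.
Longest path through IRB: 29 weeks (earliest finish 15, latest finish 16).
So IRB can slip 16 − 15 = 1 week.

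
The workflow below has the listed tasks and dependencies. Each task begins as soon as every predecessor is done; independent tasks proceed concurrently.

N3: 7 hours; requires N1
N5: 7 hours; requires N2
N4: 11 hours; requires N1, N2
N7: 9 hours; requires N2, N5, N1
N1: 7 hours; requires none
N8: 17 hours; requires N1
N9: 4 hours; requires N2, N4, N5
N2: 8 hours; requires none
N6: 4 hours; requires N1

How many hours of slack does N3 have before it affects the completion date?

N1→N8 = 7+17 = 24 sets the makespan at 24 hours.
Longest path through N3: 14 hours (earliest finish 14, latest finish 24).
Float = 24 − 14 = 10.

10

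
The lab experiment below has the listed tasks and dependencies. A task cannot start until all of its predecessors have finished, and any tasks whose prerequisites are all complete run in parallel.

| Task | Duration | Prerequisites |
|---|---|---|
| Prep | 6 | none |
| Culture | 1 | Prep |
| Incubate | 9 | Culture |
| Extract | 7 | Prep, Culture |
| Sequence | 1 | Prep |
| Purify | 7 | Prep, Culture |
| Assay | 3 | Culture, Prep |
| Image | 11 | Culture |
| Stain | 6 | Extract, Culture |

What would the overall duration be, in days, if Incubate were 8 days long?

Baseline: Prep→Culture→Extract→Stain = 6+1+7+6 = 20 → 20 days.
Incubate is off the critical path — its longest chain is 16 days, giving 4 of slack.
That remains the longest chain; total 20 days.

20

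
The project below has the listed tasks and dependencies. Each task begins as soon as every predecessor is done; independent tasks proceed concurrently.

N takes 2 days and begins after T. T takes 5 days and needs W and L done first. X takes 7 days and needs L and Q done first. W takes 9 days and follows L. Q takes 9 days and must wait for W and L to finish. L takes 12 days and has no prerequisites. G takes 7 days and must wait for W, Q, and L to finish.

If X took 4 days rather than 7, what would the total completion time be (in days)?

37

Actual critical path: L→W→Q→X = 12+9+9+7 = 37 ⇒ 37 days.
Since X is critical, the -3 change carries straight to that chain (now 34 days).
The binding chain switches to L→W→Q→G = 12+9+9+7 = 37; finish 37 days.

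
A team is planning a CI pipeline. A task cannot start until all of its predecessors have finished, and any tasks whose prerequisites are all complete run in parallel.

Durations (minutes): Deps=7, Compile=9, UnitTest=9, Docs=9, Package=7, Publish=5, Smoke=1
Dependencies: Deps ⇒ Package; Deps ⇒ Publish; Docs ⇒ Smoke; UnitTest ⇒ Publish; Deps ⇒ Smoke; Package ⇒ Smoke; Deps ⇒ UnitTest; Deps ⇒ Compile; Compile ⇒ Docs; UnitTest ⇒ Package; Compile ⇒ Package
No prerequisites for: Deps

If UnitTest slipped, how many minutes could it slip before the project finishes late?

2

The longest chain is Deps→Compile→Docs→Smoke = 7+9+9+1 = 26; overall finish 26 minutes.
The longest chain containing UnitTest totals 24 minutes.
So UnitTest can slip 18 − 16 = 2 minutes.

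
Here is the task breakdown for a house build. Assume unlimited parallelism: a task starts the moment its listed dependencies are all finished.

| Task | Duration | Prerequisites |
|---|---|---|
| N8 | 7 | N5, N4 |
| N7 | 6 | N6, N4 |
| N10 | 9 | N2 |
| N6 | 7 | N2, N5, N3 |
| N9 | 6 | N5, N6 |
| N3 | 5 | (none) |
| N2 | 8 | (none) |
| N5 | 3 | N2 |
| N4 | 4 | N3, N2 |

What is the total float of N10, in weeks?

Critical path: N2→N5→N6→N7 = 8+3+7+6 = 24, so the finish is 24 weeks.
The longest chain containing N10 totals 17 weeks.
So N10 can slip 24 − 17 = 7 weeks.

7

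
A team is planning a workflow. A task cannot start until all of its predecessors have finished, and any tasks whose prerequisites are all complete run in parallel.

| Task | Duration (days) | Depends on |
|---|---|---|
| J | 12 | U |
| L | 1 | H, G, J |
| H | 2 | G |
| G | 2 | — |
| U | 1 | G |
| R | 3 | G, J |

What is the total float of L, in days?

Critical path: G→U→J→R = 2+1+12+3 = 18, so the finish is 18 days.
The longest chain containing L totals 16 days.
Slack of L = 17 − 15 = 2 days.

2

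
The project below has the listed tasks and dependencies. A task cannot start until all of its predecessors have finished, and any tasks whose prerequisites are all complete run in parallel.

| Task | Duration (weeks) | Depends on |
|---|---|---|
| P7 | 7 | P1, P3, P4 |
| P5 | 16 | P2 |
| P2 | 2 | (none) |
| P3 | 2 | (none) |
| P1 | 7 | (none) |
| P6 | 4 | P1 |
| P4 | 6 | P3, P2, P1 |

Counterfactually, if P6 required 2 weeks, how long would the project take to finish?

20

Critical path before the change: P1→P4→P7 = 7+6+7 = 20 giving 20 weeks.
P6 is off the critical path — its longest chain is 11 weeks, giving 9 of slack.
No other chain overtakes it, so the finish is 20 weeks.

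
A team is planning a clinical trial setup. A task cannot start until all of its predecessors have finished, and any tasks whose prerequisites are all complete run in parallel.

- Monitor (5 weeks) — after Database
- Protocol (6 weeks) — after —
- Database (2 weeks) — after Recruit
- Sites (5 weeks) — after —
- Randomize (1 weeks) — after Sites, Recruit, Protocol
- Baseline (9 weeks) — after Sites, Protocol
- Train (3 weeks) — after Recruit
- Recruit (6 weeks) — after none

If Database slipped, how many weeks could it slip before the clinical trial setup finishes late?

Critical path: Protocol→Baseline = 6+9 = 15, so the finish is 15 weeks.
The longest chain containing Database totals 13 weeks.
Float = 15 − 13 = 2.

2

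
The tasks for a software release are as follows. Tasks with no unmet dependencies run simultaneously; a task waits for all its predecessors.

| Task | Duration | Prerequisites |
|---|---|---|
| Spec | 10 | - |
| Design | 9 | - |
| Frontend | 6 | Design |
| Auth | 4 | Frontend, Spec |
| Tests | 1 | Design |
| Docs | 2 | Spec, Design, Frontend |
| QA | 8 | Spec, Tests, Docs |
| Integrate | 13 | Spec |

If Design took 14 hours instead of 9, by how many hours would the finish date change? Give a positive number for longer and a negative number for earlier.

As given, the longest chain is Design→Frontend→Docs→QA = 9+6+2+8 = 25, so the finish is 25 hours.
Since Design is critical, the +5 change carries straight to that chain (now 30 hours).
No other chain overtakes it, so the finish is 30 hours.
Change in finish: 30 − 25 = +5 hours.

5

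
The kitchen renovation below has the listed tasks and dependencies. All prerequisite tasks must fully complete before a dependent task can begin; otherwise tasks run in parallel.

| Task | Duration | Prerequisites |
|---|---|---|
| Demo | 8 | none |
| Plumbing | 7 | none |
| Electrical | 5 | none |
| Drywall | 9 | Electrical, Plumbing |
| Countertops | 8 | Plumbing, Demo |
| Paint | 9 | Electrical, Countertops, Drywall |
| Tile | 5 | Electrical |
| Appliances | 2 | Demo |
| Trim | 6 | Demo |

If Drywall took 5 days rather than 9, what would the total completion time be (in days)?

The binding path is Plumbing→Drywall→Paint = 7+9+9 = 25; finish at 25 days.
Drywall is on the critical path; changing it to 5 makes that path 21 days.
New critical path: Demo→Countertops→Paint = 8+8+9 = 25 ⇒ 25 days.

25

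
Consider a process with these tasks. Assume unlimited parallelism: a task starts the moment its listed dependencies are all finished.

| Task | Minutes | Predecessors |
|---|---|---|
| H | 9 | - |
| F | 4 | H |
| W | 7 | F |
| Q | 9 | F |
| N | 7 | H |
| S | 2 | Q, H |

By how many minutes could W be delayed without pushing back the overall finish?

H→F→Q→S = 9+4+9+2 = 24 sets the makespan at 24 minutes.
W finishes as early as 20 and must finish by 24.
Float = 24 − 20 = 4.

4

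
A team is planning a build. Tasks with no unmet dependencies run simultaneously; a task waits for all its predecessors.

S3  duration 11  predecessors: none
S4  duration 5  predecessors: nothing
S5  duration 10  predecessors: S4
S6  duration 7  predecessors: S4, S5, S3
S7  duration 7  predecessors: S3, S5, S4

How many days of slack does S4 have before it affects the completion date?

0

Critical path: S4→S5→S6 = 5+10+7 = 22, so the finish is 22 days.
Longest path through S4: 22 days (earliest finish 5, latest finish 5).
Float = 22 − 22 = 0.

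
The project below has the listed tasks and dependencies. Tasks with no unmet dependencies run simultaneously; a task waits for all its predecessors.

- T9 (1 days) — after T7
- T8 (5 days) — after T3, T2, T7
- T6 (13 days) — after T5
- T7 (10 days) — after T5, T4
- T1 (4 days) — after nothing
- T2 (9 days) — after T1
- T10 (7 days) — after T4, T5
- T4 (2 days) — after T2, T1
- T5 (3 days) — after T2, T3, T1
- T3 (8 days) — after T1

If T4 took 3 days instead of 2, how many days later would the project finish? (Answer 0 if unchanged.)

0

As given, the longest chain is T1→T2→T5→T7→T8 = 4+9+3+10+5 = 31, so the finish is 31 days.
T4 has 1 day of float (longest path through it is 30).
New critical path: T1→T2→T4→T7→T8 = 4+9+3+10+5 = 31 ⇒ 31 days.
Change in finish: 31 − 31 = +0 days.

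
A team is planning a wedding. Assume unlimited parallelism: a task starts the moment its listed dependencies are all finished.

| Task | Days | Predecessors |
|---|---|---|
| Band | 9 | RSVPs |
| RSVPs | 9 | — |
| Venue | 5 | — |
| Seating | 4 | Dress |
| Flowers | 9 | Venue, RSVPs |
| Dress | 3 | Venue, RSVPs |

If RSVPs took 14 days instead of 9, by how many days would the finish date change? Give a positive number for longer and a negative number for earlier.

5

As given, the longest chain is RSVPs→Flowers = 9+9 = 18, so the finish is 18 days.
RSVPs lies on that path, so at 14 days the path becomes 23 days.
The critical path is still RSVPs→Flowers; finish is now 23 days.
Change in finish: 23 − 18 = +5 days.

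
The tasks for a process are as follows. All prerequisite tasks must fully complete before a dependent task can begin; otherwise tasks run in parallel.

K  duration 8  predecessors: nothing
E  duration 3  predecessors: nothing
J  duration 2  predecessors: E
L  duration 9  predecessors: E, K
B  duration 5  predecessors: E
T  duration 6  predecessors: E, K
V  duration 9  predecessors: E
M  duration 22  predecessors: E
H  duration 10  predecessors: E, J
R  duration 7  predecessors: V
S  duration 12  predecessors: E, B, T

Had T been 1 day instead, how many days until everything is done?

25

Actual critical path: K→T→S = 8+6+12 = 26 ⇒ 26 days.
T lies on that path, so at 1 day the path becomes 21 days.
Now E→M = 3+22 = 25 is longest, so the finish becomes 25 days.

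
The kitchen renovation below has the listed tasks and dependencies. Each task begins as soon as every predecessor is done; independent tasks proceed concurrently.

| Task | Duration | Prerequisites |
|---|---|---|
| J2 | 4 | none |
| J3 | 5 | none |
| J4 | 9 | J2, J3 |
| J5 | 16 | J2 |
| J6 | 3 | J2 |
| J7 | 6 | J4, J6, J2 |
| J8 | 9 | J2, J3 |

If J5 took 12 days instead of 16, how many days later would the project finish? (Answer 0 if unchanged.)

0

Baseline: J2→J5 = 4+16 = 20 → 20 days.
Since J5 is critical, the -4 change carries straight to that chain (now 16 days).
The binding chain switches to J3→J4→J7 = 5+9+6 = 20; finish 20 days.
Change in finish: 20 − 20 = +0 days.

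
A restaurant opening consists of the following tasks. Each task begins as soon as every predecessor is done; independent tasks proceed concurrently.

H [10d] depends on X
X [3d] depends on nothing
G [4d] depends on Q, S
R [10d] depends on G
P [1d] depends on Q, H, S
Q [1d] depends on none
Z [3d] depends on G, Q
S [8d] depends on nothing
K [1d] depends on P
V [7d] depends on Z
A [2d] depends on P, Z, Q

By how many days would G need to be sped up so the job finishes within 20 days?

Current finish: 22 days; target: 20.
G is on every critical path, so each day cut from G cuts the finish by one (this holds down to a finish of 19).
Need 22 − 20 = 2 days off G → G becomes 2 days, finish becomes 20.

2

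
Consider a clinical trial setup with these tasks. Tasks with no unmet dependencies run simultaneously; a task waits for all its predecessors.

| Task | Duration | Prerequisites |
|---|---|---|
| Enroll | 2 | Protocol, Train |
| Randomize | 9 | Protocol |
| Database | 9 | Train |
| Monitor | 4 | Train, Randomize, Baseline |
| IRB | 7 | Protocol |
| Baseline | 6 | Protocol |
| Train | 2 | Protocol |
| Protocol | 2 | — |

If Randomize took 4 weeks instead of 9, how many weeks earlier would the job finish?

2

Actual critical path: Protocol→Randomize→Monitor = 2+9+4 = 15 ⇒ 15 weeks.
Randomize lies on that path, so at 4 weeks the path becomes 10 weeks.
New critical path: Protocol→Train→Database = 2+2+9 = 13 ⇒ 13 weeks.
Change in finish: 13 − 15 = -2 weeks.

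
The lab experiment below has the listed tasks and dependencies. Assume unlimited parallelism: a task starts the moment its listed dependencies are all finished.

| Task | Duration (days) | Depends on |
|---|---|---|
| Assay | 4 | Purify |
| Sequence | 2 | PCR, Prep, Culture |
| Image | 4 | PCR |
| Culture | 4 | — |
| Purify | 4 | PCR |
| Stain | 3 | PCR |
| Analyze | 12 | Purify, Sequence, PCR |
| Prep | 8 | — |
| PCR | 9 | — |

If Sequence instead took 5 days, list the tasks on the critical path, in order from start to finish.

PCR, Sequence, Analyze

As given, the longest chain is PCR→Purify→Analyze = 9+4+12 = 25, so the finish is 25 days.
Sequence is off the critical path — its longest chain is 23 days, giving 2 of slack.
New critical path: PCR→Sequence→Analyze = 9+5+12 = 26 ⇒ 26 days.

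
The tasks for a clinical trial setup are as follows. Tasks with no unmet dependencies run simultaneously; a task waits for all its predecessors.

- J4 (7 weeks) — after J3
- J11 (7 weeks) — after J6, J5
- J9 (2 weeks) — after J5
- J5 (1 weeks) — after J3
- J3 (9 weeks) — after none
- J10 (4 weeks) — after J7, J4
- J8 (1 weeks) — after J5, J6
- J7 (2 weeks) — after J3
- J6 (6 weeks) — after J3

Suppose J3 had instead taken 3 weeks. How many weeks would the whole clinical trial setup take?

Actual critical path: J3→J6→J11 = 9+6+7 = 22 ⇒ 22 weeks.
J3 lies on that path, so at 3 weeks the path becomes 16 weeks.
The critical path is still J3→J6→J11; finish is now 16 weeks.

16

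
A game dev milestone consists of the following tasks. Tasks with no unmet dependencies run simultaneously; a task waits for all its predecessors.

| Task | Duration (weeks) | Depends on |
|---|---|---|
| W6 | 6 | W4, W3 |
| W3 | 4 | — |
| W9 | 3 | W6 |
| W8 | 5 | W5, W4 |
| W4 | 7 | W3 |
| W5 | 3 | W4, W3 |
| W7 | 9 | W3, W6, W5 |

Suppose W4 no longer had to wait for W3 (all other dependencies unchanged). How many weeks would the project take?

22

Original critical path: W3→W4→W6→W7 = 4+7+6+9 = 26 ⇒ 26 weeks.
Without W3→W4, W4's earliest start moves from 4 to 0.
New critical path: W4→W6→W7 = 7+6+9 = 22 ⇒ 22 weeks.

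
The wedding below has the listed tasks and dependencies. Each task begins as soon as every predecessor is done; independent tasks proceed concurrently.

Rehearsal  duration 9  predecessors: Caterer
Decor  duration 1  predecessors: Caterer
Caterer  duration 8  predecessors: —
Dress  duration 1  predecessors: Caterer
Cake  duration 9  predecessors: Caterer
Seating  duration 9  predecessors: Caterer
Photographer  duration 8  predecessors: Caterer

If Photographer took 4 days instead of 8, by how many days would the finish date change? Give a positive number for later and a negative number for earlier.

0

Baseline: Caterer→Cake = 8+9 = 17 → 17 days.
The longest path through Photographer is only 16 days, so Photographer has float 1.
No other chain overtakes it, so the finish is 17 days.
Change in finish: 17 − 17 = +0 days.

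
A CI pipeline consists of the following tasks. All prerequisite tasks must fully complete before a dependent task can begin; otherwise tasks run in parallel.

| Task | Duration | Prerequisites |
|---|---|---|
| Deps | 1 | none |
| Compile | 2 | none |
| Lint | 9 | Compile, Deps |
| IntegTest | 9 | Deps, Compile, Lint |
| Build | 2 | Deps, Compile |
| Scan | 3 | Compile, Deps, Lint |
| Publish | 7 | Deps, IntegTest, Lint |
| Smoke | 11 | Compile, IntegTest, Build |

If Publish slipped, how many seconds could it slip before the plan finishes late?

Compile→Lint→IntegTest→Smoke = 2+9+9+11 = 31 sets the makespan at 31 seconds.
Longest path through Publish: 27 seconds (earliest finish 27, latest finish 31).
So Publish can slip 31 − 27 = 4 seconds.

4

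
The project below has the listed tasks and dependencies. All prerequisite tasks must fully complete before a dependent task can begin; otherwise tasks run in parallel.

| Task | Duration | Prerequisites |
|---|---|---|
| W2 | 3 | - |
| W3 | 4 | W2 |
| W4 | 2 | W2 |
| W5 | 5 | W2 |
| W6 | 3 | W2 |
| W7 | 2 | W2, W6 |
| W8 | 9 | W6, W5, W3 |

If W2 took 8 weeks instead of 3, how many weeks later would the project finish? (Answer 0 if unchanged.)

Critical path before the change: W2→W5→W8 = 3+5+9 = 17 giving 17 weeks.
Since W2 is critical, the +5 change carries straight to that chain (now 22 weeks).
The critical path is still W2→W5→W8; finish is now 22 weeks.
Change in finish: 22 − 17 = +5 weeks.

5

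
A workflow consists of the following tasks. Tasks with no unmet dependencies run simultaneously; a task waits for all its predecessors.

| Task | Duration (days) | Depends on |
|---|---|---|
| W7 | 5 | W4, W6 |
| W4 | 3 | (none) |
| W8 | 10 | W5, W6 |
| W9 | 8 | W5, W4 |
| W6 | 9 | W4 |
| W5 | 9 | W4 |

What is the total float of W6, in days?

W4→W5→W8 = 3+9+10 = 22 sets the makespan at 22 days.
The longest chain containing W6 totals 22 days.
So W6 can slip 12 − 12 = 0 days.

0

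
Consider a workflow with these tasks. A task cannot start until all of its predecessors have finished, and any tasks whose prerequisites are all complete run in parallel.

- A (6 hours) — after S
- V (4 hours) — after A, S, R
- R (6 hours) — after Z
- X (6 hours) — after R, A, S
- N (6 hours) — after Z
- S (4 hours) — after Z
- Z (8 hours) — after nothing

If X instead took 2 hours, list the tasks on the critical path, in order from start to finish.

Actual critical path: Z→S→A→X = 8+4+6+6 = 24 ⇒ 24 hours.
X is on the critical path; changing it to 2 makes that path 20 hours.
Now Z→S→A→V = 8+4+6+4 = 22 is longest, so the finish becomes 22 hours.

Z, S, A, V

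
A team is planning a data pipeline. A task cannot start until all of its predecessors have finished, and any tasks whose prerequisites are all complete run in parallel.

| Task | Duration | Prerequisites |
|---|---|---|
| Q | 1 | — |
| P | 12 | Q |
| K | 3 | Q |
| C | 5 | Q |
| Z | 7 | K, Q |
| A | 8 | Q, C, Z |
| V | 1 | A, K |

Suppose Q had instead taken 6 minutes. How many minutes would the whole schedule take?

Baseline: Q→K→Z→A→V = 1+3+7+8+1 = 20 → 20 minutes.
Q lies on that path, so at 6 minutes the path becomes 25 minutes.
No other chain overtakes it, so the finish is 25 minutes.

25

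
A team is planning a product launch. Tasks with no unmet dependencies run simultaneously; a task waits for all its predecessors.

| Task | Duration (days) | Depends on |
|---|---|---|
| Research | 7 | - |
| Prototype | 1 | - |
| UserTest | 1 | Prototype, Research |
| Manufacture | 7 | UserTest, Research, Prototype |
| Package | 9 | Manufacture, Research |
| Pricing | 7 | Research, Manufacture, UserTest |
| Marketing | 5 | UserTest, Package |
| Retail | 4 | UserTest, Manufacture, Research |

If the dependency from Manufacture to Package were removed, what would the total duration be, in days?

22

With the dependency in place, Research→UserTest→Manufacture→Package→Marketing = 7+1+7+9+5 = 29 sets the finish at 29 days.
Without Manufacture→Package, Package's earliest start moves from 15 to 7.
After: Research→UserTest→Manufacture→Pricing = 7+1+7+7 = 22 → 22 days.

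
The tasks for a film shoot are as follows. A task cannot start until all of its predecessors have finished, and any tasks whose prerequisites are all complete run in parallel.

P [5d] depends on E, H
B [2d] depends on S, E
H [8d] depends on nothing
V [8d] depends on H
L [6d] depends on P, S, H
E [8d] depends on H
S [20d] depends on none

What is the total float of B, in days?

5

H→E→P→L = 8+8+5+6 = 27 sets the makespan at 27 days.
Longest path through B: 22 days (earliest finish 22, latest finish 27).
Slack of B = 25 − 20 = 5 days.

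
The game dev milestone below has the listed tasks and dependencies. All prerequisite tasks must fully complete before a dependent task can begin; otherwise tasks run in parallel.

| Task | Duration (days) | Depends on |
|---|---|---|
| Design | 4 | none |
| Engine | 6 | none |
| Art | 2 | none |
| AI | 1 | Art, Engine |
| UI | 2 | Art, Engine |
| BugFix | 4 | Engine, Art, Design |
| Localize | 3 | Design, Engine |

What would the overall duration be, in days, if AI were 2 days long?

As given, the longest chain is Engine→BugFix = 6+4 = 10, so the finish is 10 days.
AI is off the critical path — its longest chain is 7 days, giving 3 of slack.
The critical path is still Engine→BugFix; finish is now 10 days.

10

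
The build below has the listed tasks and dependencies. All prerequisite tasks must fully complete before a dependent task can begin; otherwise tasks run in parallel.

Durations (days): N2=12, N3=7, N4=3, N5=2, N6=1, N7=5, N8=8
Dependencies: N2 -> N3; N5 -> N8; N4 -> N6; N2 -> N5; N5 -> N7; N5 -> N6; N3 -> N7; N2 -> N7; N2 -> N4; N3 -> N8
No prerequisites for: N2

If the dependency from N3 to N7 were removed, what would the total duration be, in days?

27

Original critical path: N2→N3→N8 = 12+7+8 = 27 ⇒ 27 days.
Without N3→N7, N7's earliest start moves from 19 to 14.
The longest chain is now N2→N3→N8 = 12+7+8 = 27, so the job takes 27 days.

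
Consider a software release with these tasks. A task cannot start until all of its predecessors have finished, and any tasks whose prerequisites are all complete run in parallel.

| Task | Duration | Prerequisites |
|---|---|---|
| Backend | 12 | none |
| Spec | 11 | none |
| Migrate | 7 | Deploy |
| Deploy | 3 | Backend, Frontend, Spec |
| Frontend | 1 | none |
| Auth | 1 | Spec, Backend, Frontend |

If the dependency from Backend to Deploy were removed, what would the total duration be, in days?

Before: longest chain Backend→Deploy→Migrate = 12+3+7 = 22, finish 22.
Without Backend→Deploy, Deploy's earliest start moves from 12 to 11.
New critical path: Spec→Deploy→Migrate = 11+3+7 = 21 ⇒ 21 days.

21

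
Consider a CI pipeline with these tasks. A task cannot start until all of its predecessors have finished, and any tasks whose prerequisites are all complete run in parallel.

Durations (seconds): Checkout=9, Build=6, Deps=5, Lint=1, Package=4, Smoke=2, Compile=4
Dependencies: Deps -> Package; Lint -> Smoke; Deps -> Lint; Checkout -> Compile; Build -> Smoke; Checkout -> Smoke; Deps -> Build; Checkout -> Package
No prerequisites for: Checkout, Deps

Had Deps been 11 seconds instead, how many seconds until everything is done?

Critical path before the change: Deps→Build→Smoke = 5+6+2 = 13 giving 13 seconds.
Deps lies on that path, so at 11 seconds the path becomes 19 seconds.
That remains the longest chain; total 19 seconds.

19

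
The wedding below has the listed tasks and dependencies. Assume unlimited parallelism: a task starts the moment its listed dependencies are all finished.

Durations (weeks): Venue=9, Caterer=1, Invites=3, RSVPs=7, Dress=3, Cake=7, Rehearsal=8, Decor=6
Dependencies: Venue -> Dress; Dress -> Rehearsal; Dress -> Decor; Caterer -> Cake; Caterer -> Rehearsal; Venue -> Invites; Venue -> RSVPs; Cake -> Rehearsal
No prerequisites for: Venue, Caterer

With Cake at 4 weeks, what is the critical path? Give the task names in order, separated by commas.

Baseline: Venue→Dress→Rehearsal = 9+3+8 = 20 → 20 weeks.
The longest path through Cake is only 16 weeks, so Cake has float 4.
No other chain overtakes it, so the finish is 20 weeks.

Venue, Dress, Rehearsal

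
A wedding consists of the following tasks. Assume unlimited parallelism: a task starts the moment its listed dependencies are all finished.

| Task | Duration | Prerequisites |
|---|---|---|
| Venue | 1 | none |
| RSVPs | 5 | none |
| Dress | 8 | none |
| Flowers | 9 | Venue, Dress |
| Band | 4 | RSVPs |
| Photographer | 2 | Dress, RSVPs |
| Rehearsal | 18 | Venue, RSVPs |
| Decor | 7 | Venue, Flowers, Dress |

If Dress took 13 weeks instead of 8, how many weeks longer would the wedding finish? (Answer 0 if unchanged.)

5

As given, the longest chain is Dress→Flowers→Decor = 8+9+7 = 24, so the finish is 24 weeks.
Since Dress is critical, the +5 change carries straight to that chain (now 29 weeks).
The critical path is still Dress→Flowers→Decor; finish is now 29 weeks.
Change in finish: 29 − 24 = +5 weeks.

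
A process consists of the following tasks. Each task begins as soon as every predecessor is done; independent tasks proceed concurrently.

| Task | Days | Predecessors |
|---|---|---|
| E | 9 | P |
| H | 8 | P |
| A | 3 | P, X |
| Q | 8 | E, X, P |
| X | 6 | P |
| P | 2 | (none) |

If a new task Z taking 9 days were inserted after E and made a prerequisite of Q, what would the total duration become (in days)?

28

Originally the process takes 19 days.
With Z inserted, Q now waits for max(E, X, P, Z).
New critical path: P→E→Z→Q = 2+9+9+8 = 28 ⇒ 28 days.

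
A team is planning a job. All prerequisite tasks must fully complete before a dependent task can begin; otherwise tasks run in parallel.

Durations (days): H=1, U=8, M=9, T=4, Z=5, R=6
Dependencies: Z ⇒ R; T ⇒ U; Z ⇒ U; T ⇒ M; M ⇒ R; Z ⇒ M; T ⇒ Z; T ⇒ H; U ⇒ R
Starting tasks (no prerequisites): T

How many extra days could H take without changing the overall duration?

T→Z→M→R = 4+5+9+6 = 24 sets the makespan at 24 days.
Longest path through H: 5 days (earliest finish 5, latest finish 24).
So H can slip 24 − 5 = 19 days.

19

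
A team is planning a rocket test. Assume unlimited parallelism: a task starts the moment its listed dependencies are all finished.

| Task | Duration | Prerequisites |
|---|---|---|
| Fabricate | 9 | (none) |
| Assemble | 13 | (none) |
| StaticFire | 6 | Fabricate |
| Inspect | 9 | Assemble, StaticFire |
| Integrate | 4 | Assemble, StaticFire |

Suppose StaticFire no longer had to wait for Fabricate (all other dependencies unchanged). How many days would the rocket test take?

22

Before: longest chain Fabricate→StaticFire→Inspect = 9+6+9 = 24, finish 24.
Without Fabricate→StaticFire, StaticFire's earliest start moves from 9 to 0.
New critical path: Assemble→Inspect = 13+9 = 22 ⇒ 22 days.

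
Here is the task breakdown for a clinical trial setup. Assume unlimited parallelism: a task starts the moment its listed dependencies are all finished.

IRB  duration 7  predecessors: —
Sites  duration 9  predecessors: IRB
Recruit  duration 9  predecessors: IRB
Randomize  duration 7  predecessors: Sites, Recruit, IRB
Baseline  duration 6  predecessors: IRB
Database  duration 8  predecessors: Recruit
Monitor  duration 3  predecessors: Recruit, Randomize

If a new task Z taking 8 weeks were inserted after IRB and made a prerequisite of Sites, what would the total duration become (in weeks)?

34

Originally the project takes 26 weeks.
With Z inserted, Sites now waits for max(IRB, Z).
New critical path: IRB→Z→Sites→Randomize→Monitor = 7+8+9+7+3 = 34 ⇒ 34 weeks.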